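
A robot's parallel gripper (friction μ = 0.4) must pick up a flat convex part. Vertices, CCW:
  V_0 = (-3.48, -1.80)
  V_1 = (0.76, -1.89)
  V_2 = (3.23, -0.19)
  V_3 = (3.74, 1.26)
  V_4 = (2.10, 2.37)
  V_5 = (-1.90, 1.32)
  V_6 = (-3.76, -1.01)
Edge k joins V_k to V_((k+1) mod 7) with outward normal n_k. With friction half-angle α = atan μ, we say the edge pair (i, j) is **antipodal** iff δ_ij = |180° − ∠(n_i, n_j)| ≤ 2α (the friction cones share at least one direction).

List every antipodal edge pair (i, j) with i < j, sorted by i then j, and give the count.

α = atan 0.4 = 21.80°;  2α = 43.60°
n_0 = (-0.0212, -0.9998)
n_1 = (+0.5670, -0.8237)
n_2 = (+0.9434, -0.3318)
n_3 = (+0.5605, +0.8281)
n_4 = (-0.2539, +0.9672)
n_5 = (-0.7815, +0.6239)
n_6 = (-0.9425, -0.3341)
  (0,1): δ = 144.25°  ·
  (0,2): δ = 108.16°  ·
  (0,3): δ = 32.88°  ✓
  (0,4): δ = 15.92°  ✓
  (0,5): δ = 52.62°  ·
  (0,6): δ = 110.73°  ·
  (1,2): δ = 143.92°  ·
  (1,3): δ = 68.63°  ·
  (1,4): δ = 19.83°  ✓
  (1,5): δ = 16.86°  ✓
  (1,6): δ = 74.98°  ·
  (2,3): δ = 104.71°  ·
  (2,4): δ = 55.91°  ·
  (2,5): δ = 19.22°  ✓
  (2,6): δ = 38.89°  ✓
  (3,4): δ = 131.20°  ·
  (3,5): δ = 94.51°  ·
  (3,6): δ = 36.39°  ✓
  (4,5): δ = 143.31°  ·
  (4,6): δ = 85.19°  ·
  (5,6): δ = 121.88°  ·
antipodal pairs: 7

count = 7; pairs: (0,3), (0,4), (1,4), (1,5), (2,5), (2,6), (3,6)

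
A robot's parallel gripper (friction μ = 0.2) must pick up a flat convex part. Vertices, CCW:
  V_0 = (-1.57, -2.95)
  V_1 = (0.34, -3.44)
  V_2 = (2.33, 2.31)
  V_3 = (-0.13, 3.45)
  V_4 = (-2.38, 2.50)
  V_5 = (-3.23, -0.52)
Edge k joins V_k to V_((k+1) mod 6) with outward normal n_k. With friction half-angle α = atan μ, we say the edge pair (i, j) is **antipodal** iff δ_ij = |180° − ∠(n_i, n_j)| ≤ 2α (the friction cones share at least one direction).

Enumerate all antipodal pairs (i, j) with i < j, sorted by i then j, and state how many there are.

count = 2; pairs: (0,2), (1,4)

α = atan 0.2 = 11.31°;  2α = 22.62°
n_0 = (-0.2485, -0.9686)
n_1 = (+0.9450, -0.3271)
n_2 = (+0.4205, +0.9073)
n_3 = (-0.3890, +0.9212)
n_4 = (-0.9626, +0.2709)
n_5 = (-0.8257, -0.5641)
  (0,1): δ = 94.70°  ·
  (0,2): δ = 10.48°  ✓
  (0,3): δ = 37.28°  ·
  (0,4): δ = 88.67°  ·
  (0,5): δ = 138.73°  ·
  (1,2): δ = 95.77°  ·
  (1,3): δ = 48.02°  ·
  (1,4): δ = 3.37°  ✓
  (1,5): δ = 53.43°  ·
  (2,3): δ = 132.25°  ·
  (2,4): δ = 80.86°  ·
  (2,5): δ = 30.80°  ·
  (3,4): δ = 128.61°  ·
  (3,5): δ = 78.55°  ·
  (4,5): δ = 129.94°  ·
antipodal pairs: 2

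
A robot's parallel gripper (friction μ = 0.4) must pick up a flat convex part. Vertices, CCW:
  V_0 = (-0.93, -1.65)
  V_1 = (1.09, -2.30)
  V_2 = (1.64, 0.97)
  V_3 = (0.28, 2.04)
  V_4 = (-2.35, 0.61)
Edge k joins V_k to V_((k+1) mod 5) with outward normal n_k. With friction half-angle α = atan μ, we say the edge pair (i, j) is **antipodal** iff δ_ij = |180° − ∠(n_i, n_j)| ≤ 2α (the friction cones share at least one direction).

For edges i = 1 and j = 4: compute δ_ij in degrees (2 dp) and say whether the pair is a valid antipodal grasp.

α = atan 0.4 = 21.80°;  2α = 43.60°
edge 1: e_1 = (+0.55, +3.27);  n_1 = (+0.9861, -0.1659)
edge 4: e_4 = (+1.42, -2.26);  n_4 = (-0.8467, -0.5320)
∠(n_1, n_4) = 138.31°
δ = |180° − 138.31°| = 41.69°
41.69° ≤ 2α = 43.60°  →  valid

δ = 41.69°, valid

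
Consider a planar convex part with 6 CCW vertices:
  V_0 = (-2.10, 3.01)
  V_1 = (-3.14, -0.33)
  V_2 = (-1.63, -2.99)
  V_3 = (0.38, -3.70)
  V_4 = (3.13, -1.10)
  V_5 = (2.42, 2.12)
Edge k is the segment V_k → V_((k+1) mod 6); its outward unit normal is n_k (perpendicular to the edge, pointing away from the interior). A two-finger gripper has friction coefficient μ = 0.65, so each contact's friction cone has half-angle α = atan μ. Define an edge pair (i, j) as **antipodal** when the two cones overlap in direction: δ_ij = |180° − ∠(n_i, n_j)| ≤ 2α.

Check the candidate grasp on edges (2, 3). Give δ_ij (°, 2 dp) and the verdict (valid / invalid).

α = atan 0.65 = 33.02°;  2α = 66.05°
edge 2: e_2 = (+2.01, -0.71);  n_2 = (-0.3331, -0.9429)
edge 3: e_3 = (+2.75, +2.60);  n_3 = (+0.6870, -0.7266)
∠(n_2, n_3) = 62.85°
δ = |180° − 62.85°| = 117.15°
117.15° > 2α = 66.05°  →  invalid

δ = 117.15°, invalid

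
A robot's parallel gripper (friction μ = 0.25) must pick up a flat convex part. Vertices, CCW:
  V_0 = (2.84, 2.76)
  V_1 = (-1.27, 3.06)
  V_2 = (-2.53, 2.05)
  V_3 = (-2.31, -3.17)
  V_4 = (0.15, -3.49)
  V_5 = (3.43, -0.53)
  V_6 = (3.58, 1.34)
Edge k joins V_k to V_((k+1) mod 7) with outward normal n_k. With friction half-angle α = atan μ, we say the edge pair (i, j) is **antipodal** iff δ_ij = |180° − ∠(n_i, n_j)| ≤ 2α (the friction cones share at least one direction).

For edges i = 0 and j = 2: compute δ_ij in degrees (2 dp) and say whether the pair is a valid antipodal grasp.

α = atan 0.25 = 14.04°;  2α = 28.07°
edge 0: e_0 = (-4.11, +0.30);  n_0 = (+0.0728, +0.9973)
edge 2: e_2 = (+0.22, -5.22);  n_2 = (-0.9991, -0.0421)
∠(n_0, n_2) = 96.59°
δ = |180° − 96.59°| = 83.41°
83.41° > 2α = 28.07°  →  invalid

δ = 83.41°, invalid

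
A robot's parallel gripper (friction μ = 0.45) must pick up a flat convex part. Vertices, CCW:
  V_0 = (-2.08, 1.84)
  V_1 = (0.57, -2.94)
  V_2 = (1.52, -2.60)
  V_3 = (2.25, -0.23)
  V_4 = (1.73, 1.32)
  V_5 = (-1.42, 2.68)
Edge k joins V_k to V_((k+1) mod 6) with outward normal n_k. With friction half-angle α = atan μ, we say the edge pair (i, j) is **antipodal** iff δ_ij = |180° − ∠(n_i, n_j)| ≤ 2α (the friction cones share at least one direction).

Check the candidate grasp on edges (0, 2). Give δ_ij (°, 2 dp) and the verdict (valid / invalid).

δ = 46.12°, valid

α = atan 0.45 = 24.23°;  2α = 48.46°
edge 0: e_0 = (+2.65, -4.78);  n_0 = (-0.8746, -0.4849)
edge 2: e_2 = (+0.73, +2.37);  n_2 = (+0.9557, -0.2944)
∠(n_0, n_2) = 133.88°
δ = |180° − 133.88°| = 46.12°
46.12° ≤ 2α = 48.46°  →  valid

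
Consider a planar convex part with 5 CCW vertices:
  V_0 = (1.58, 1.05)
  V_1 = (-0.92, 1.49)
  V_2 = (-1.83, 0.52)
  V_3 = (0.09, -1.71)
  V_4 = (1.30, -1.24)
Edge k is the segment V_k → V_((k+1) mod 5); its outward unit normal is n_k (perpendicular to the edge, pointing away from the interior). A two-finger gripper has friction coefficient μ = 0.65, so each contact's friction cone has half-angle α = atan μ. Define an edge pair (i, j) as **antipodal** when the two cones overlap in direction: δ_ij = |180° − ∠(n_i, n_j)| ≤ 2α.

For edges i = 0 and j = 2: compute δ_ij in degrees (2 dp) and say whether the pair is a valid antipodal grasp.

α = atan 0.65 = 33.02°;  2α = 66.05°
edge 0: e_0 = (-2.50, +0.44);  n_0 = (+0.1733, +0.9849)
edge 2: e_2 = (+1.92, -2.23);  n_2 = (-0.7578, -0.6525)
∠(n_0, n_2) = 140.71°
δ = |180° − 140.71°| = 39.29°
39.29° ≤ 2α = 66.05°  →  valid

δ = 39.29°, valid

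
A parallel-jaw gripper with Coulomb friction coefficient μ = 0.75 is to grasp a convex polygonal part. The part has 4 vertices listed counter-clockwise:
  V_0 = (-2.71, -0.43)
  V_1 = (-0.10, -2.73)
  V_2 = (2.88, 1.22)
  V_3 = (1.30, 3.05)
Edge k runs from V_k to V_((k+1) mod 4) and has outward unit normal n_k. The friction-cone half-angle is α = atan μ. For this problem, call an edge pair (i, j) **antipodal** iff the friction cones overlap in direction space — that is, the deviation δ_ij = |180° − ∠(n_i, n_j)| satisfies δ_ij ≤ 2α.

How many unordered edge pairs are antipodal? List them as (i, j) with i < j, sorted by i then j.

α = atan 0.75 = 36.87°;  2α = 73.74°
n_0 = (-0.6611, -0.7503)
n_1 = (+0.7983, -0.6023)
n_2 = (+0.7569, +0.6535)
n_3 = (-0.6554, +0.7553)
  (0,1): δ = 85.64°  ·
  (0,2): δ = 7.81°  ✓
  (0,3): δ = 82.34°  ·
  (1,2): δ = 102.16°  ·
  (1,3): δ = 12.02°  ✓
  (2,3): δ = 89.85°  ·
antipodal pairs: 2

count = 2; pairs: (0,2), (1,3)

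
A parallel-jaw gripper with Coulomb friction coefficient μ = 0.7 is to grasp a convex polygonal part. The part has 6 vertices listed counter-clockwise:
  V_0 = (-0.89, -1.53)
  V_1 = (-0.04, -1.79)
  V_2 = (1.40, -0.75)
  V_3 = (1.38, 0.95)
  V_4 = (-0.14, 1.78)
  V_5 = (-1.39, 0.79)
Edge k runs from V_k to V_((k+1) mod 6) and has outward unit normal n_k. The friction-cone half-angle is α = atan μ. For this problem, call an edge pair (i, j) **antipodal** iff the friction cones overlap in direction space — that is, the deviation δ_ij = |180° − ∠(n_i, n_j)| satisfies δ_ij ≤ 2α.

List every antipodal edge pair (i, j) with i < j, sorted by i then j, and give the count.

α = atan 0.7 = 34.99°;  2α = 69.98°
n_0 = (-0.2925, -0.9563)
n_1 = (+0.5855, -0.8107)
n_2 = (+0.9999, +0.0118)
n_3 = (+0.4793, +0.8777)
n_4 = (-0.6209, +0.7839)
n_5 = (-0.9776, -0.2107)
  (0,1): δ = 127.15°  ·
  (0,2): δ = 72.32°  ·
  (0,3): δ = 11.63°  ✓
  (0,4): δ = 55.39°  ✓
  (0,5): δ = 119.17°  ·
  (1,2): δ = 125.16°  ·
  (1,3): δ = 64.47°  ✓
  (1,4): δ = 2.54°  ✓
  (1,5): δ = 66.32°  ✓
  (2,3): δ = 119.31°  ·
  (2,4): δ = 52.29°  ✓
  (2,5): δ = 11.49°  ✓
  (3,4): δ = 112.98°  ·
  (3,5): δ = 49.20°  ✓
  (4,5): δ = 116.22°  ·
antipodal pairs: 8

count = 8; pairs: (0,3), (0,4), (1,3), (1,4), (1,5), (2,4), (2,5), (3,5)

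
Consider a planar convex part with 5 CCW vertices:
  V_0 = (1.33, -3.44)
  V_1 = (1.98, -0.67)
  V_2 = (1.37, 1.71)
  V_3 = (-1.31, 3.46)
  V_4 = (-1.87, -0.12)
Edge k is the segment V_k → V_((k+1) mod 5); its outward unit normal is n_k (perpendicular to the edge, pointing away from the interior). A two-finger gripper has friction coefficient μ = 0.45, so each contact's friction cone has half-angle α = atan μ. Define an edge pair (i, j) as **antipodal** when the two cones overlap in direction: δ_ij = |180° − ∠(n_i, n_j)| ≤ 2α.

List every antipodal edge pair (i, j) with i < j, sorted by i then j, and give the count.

α = atan 0.45 = 24.23°;  2α = 48.46°
n_0 = (+0.9736, -0.2285)
n_1 = (+0.9687, +0.2483)
n_2 = (+0.5467, +0.8373)
n_3 = (-0.9880, +0.1545)
n_4 = (-0.7200, -0.6940)
  (0,1): δ = 152.42°  ·
  (0,2): δ = 109.94°  ·
  (0,3): δ = 4.32°  ✓
  (0,4): δ = 57.15°  ·
  (1,2): δ = 137.52°  ·
  (1,3): δ = 23.27°  ✓
  (1,4): δ = 29.57°  ✓
  (2,3): δ = 65.75°  ·
  (2,4): δ = 12.91°  ✓
  (3,4): δ = 127.16°  ·
antipodal pairs: 4

count = 4; pairs: (0,3), (1,3), (1,4), (2,4)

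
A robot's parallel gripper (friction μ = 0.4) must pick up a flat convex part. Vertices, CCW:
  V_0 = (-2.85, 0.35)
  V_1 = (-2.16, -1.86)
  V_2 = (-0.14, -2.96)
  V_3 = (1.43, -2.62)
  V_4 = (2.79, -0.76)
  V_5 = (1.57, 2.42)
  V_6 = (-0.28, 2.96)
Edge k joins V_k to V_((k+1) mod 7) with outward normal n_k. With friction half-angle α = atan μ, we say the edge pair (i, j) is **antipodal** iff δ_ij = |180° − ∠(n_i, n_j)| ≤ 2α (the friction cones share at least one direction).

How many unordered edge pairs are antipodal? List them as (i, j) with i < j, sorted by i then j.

count = 6; pairs: (0,4), (1,4), (1,5), (2,5), (2,6), (3,6)

α = atan 0.4 = 21.80°;  2α = 43.60°
n_0 = (-0.9546, -0.2980)
n_1 = (-0.4782, -0.8782)
n_2 = (+0.2117, -0.9773)
n_3 = (+0.8072, -0.5902)
n_4 = (+0.9336, +0.3582)
n_5 = (+0.2802, +0.9599)
n_6 = (-0.7125, +0.7016)
  (0,1): δ = 135.91°  ·
  (0,2): δ = 95.12°  ·
  (0,3): δ = 53.51°  ·
  (0,4): δ = 3.65°  ✓
  (0,5): δ = 56.39°  ·
  (0,6): δ = 118.10°  ·
  (1,2): δ = 139.21°  ·
  (1,3): δ = 97.60°  ·
  (1,4): δ = 40.44°  ✓
  (1,5): δ = 12.30°  ✓
  (1,6): δ = 74.01°  ·
  (2,3): δ = 138.39°  ·
  (2,4): δ = 81.23°  ·
  (2,5): δ = 28.49°  ✓
  (2,6): δ = 33.22°  ✓
  (3,4): δ = 122.84°  ·
  (3,5): δ = 70.10°  ·
  (3,6): δ = 8.38°  ✓
  (4,5): δ = 127.26°  ·
  (4,6): δ = 65.55°  ·
  (5,6): δ = 118.29°  ·
antipodal pairs: 6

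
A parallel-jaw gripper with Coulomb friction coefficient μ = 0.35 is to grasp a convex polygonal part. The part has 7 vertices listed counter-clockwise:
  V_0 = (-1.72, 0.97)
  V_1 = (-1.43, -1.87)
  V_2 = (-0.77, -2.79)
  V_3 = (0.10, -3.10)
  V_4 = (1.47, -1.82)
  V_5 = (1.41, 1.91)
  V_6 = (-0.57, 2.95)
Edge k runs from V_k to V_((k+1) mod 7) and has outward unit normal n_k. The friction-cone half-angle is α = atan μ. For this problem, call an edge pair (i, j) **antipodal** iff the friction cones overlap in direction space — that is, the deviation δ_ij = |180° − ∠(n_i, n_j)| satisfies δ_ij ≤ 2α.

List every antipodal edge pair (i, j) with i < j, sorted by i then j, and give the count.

α = atan 0.35 = 19.29°;  2α = 38.58°
n_0 = (-0.9948, -0.1016)
n_1 = (-0.8125, -0.5829)
n_2 = (-0.3357, -0.9420)
n_3 = (+0.6827, -0.7307)
n_4 = (+0.9999, +0.0161)
n_5 = (+0.4650, +0.8853)
n_6 = (-0.8647, +0.5022)
  (0,1): δ = 150.18°  ·
  (0,2): δ = 115.44°  ·
  (0,3): δ = 52.78°  ·
  (0,4): δ = 4.91°  ✓
  (0,5): δ = 56.46°  ·
  (0,6): δ = 144.02°  ·
  (1,2): δ = 145.27°  ·
  (1,3): δ = 82.60°  ·
  (1,4): δ = 34.73°  ✓
  (1,5): δ = 26.63°  ✓
  (1,6): δ = 114.20°  ·
  (2,3): δ = 117.33°  ·
  (2,4): δ = 69.47°  ·
  (2,5): δ = 8.10°  ✓
  (2,6): δ = 79.46°  ·
  (3,4): δ = 132.13°  ·
  (3,5): δ = 70.77°  ·
  (3,6): δ = 16.80°  ✓
  (4,5): δ = 118.63°  ·
  (4,6): δ = 31.07°  ✓
  (5,6): δ = 92.44°  ·
antipodal pairs: 6

count = 6; pairs: (0,4), (1,4), (1,5), (2,5), (3,6), (4,6)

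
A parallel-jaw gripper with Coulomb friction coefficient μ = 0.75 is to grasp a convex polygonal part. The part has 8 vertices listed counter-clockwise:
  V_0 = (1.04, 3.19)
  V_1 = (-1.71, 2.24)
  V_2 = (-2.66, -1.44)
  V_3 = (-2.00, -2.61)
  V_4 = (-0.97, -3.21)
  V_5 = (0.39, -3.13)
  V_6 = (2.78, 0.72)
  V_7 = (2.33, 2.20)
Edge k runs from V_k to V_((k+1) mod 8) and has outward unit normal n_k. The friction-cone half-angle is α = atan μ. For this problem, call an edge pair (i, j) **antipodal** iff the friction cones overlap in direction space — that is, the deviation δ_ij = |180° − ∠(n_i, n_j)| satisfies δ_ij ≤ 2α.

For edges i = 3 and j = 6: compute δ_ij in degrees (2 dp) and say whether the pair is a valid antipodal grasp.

α = atan 0.75 = 36.87°;  2α = 73.74°
edge 3: e_3 = (+1.03, -0.60);  n_3 = (-0.5033, -0.8641)
edge 6: e_6 = (-0.45, +1.48);  n_6 = (+0.9568, +0.2909)
∠(n_3, n_6) = 137.13°
δ = |180° − 137.13°| = 42.87°
42.87° ≤ 2α = 73.74°  →  valid

δ = 42.87°, valid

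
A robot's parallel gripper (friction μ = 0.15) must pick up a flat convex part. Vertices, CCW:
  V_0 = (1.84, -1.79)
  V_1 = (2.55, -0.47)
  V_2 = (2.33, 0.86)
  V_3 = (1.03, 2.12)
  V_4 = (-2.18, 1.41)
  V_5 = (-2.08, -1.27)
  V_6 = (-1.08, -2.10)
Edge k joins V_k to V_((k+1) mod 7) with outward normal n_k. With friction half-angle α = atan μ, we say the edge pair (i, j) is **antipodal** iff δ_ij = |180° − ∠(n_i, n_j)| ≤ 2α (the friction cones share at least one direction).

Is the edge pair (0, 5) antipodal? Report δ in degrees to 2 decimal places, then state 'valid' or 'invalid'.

δ = 78.58°, invalid

α = atan 0.15 = 8.53°;  2α = 17.06°
edge 0: e_0 = (+0.71, +1.32);  n_0 = (+0.8807, -0.4737)
edge 5: e_5 = (+1.00, -0.83);  n_5 = (-0.6387, -0.7695)
∠(n_0, n_5) = 101.42°
δ = |180° − 101.42°| = 78.58°
78.58° > 2α = 17.06°  →  invalid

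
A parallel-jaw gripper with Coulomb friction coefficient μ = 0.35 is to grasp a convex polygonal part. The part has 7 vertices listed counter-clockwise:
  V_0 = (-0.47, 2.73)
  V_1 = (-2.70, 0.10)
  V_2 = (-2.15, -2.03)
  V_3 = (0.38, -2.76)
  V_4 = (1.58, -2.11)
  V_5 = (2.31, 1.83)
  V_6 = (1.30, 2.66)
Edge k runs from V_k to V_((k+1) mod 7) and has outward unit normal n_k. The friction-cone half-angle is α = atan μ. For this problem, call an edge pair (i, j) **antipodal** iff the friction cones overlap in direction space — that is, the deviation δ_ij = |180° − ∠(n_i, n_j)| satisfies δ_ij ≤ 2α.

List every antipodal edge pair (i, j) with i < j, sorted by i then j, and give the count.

α = atan 0.35 = 19.29°;  2α = 38.58°
n_0 = (-0.7627, +0.6467)
n_1 = (-0.9682, -0.2500)
n_2 = (-0.2772, -0.9608)
n_3 = (+0.4763, -0.8793)
n_4 = (+0.9833, -0.1822)
n_5 = (+0.6349, +0.7726)
n_6 = (+0.0395, +0.9992)
  (0,1): δ = 125.23°  ·
  (0,2): δ = 65.80°  ·
  (0,3): δ = 21.26°  ✓
  (0,4): δ = 29.80°  ✓
  (0,5): δ = 90.88°  ·
  (0,6): δ = 128.03°  ·
  (1,2): δ = 120.57°  ·
  (1,3): δ = 76.04°  ·
  (1,4): δ = 24.98°  ✓
  (1,5): δ = 36.11°  ✓
  (1,6): δ = 73.26°  ·
  (2,3): δ = 135.46°  ·
  (2,4): δ = 84.40°  ·
  (2,5): δ = 23.32°  ✓
  (2,6): δ = 13.83°  ✓
  (3,4): δ = 128.94°  ·
  (3,5): δ = 67.86°  ·
  (3,6): δ = 30.71°  ✓
  (4,5): δ = 118.92°  ·
  (4,6): δ = 81.77°  ·
  (5,6): δ = 142.85°  ·
antipodal pairs: 7

count = 7; pairs: (0,3), (0,4), (1,4), (1,5), (2,5), (2,6), (3,6)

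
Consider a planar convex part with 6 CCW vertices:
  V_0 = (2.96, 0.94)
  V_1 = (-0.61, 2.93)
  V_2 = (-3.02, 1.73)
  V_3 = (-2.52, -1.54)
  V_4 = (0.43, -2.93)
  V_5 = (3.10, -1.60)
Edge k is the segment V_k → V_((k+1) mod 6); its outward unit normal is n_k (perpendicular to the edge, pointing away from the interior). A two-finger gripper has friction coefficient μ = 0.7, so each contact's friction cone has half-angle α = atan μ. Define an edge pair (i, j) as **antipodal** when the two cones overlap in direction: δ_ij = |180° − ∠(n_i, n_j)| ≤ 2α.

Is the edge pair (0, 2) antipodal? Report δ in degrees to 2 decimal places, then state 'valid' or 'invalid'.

δ = 52.17°, valid

α = atan 0.7 = 34.99°;  2α = 69.98°
edge 0: e_0 = (-3.57, +1.99);  n_0 = (+0.4869, +0.8735)
edge 2: e_2 = (+0.50, -3.27);  n_2 = (-0.9885, -0.1511)
∠(n_0, n_2) = 127.83°
δ = |180° − 127.83°| = 52.17°
52.17° ≤ 2α = 69.98°  →  valid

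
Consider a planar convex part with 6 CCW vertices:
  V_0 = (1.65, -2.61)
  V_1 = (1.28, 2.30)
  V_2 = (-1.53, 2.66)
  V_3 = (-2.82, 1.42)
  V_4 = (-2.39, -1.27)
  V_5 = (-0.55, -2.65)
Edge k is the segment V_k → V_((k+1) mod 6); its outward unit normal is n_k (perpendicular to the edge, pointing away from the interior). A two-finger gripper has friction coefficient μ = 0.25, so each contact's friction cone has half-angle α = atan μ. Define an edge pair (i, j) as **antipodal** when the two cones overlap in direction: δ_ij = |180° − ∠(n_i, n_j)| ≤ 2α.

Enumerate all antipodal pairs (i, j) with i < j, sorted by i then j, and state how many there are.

count = 2; pairs: (0,3), (1,5)

α = atan 0.25 = 14.04°;  2α = 28.07°
n_0 = (+0.9972, +0.0751)
n_1 = (+0.1271, +0.9919)
n_2 = (-0.6930, +0.7209)
n_3 = (-0.9875, -0.1578)
n_4 = (-0.6000, -0.8000)
n_5 = (+0.0182, -0.9998)
  (0,1): δ = 101.61°  ·
  (0,2): δ = 50.44°  ·
  (0,3): δ = 4.77°  ✓
  (0,4): δ = 48.82°  ·
  (0,5): δ = 86.73°  ·
  (1,2): δ = 128.83°  ·
  (1,3): δ = 73.62°  ·
  (1,4): δ = 29.57°  ·
  (1,5): δ = 8.34°  ✓
  (2,3): δ = 124.79°  ·
  (2,4): δ = 80.74°  ·
  (2,5): δ = 42.83°  ·
  (3,4): δ = 135.95°  ·
  (3,5): δ = 98.04°  ·
  (4,5): δ = 142.09°  ·
antipodal pairs: 2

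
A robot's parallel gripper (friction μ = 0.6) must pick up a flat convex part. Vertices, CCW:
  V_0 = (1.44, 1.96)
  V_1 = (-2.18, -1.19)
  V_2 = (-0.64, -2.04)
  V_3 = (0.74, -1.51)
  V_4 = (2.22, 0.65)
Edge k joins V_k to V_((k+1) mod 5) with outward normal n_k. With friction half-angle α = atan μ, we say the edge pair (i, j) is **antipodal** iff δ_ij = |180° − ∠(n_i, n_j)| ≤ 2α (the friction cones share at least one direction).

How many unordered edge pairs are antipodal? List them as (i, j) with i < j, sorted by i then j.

count = 3; pairs: (0,2), (0,3), (1,4)

α = atan 0.6 = 30.96°;  2α = 61.93°
n_0 = (-0.6564, +0.7544)
n_1 = (-0.4832, -0.8755)
n_2 = (+0.3585, -0.9335)
n_3 = (+0.8249, -0.5652)
n_4 = (+0.8592, +0.5116)
  (0,1): δ = 69.93°  ·
  (0,2): δ = 20.02°  ✓
  (0,3): δ = 14.55°  ✓
  (0,4): δ = 79.74°  ·
  (1,2): δ = 130.09°  ·
  (1,3): δ = 95.52°  ·
  (1,4): δ = 30.33°  ✓
  (2,3): δ = 145.43°  ·
  (2,4): δ = 80.24°  ·
  (3,4): δ = 114.81°  ·
antipodal pairs: 3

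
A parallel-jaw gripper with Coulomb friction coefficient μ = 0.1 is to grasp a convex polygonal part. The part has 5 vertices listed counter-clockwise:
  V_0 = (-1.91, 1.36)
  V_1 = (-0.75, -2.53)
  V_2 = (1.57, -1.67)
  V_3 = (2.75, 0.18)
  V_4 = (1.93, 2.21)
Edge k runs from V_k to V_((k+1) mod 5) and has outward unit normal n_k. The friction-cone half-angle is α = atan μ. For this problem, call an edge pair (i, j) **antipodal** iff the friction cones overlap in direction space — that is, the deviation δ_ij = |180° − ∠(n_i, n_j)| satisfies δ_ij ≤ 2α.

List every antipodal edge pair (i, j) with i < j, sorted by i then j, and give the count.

α = atan 0.1 = 5.71°;  2α = 11.42°
n_0 = (-0.9583, -0.2858)
n_1 = (+0.3476, -0.9377)
n_2 = (+0.8431, -0.5378)
n_3 = (+0.9272, +0.3745)
n_4 = (-0.2161, +0.9764)
  (0,1): δ = 86.27°  ·
  (0,2): δ = 49.14°  ·
  (0,3): δ = 5.39°  ✓
  (0,4): δ = 85.88°  ·
  (1,2): δ = 142.87°  ·
  (1,3): δ = 88.34°  ·
  (1,4): δ = 7.86°  ✓
  (2,3): δ = 125.47°  ·
  (2,4): δ = 44.99°  ·
  (3,4): δ = 99.51°  ·
antipodal pairs: 2

count = 2; pairs: (0,3), (1,4)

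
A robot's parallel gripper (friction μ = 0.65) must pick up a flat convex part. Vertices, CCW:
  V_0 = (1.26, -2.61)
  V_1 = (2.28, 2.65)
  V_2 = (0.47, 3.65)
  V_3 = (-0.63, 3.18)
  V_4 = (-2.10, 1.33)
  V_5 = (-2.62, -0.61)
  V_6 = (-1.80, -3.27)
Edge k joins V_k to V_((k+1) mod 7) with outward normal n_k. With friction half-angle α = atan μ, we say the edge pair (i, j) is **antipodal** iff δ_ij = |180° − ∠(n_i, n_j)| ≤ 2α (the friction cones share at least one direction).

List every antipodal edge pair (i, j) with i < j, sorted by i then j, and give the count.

α = atan 0.65 = 33.02°;  2α = 66.05°
n_0 = (+0.9817, -0.1904)
n_1 = (+0.4836, +0.8753)
n_2 = (-0.3929, +0.9196)
n_3 = (-0.7829, +0.6221)
n_4 = (-0.9659, +0.2589)
n_5 = (-0.9556, -0.2946)
n_6 = (+0.2108, -0.9775)
  (0,1): δ = 107.95°  ·
  (0,2): δ = 55.89°  ✓
  (0,3): δ = 27.50°  ✓
  (0,4): δ = 4.03°  ✓
  (0,5): δ = 28.11°  ✓
  (0,6): δ = 113.15°  ·
  (1,2): δ = 127.94°  ·
  (1,3): δ = 99.55°  ·
  (1,4): δ = 76.08°  ·
  (1,5): δ = 43.95°  ✓
  (1,6): δ = 41.09°  ✓
  (2,3): δ = 151.61°  ·
  (2,4): δ = 128.14°  ·
  (2,5): δ = 96.00°  ·
  (2,6): δ = 10.96°  ✓
  (3,4): δ = 156.53°  ·
  (3,5): δ = 124.40°  ·
  (3,6): δ = 39.36°  ✓
  (4,5): δ = 147.86°  ·
  (4,6): δ = 62.82°  ✓
  (5,6): δ = 94.96°  ·
antipodal pairs: 9

count = 9; pairs: (0,2), (0,3), (0,4), (0,5), (1,5), (1,6), (2,6), (3,6), (4,6)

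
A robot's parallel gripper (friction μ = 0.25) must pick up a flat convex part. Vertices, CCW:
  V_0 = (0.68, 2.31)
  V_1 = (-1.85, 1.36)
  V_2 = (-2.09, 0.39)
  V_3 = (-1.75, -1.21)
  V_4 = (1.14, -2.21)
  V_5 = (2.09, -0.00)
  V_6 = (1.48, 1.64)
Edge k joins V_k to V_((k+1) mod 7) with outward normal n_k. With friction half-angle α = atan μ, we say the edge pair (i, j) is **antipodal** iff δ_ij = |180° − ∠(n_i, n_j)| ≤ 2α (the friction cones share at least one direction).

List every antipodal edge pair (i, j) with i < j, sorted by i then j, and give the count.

count = 3; pairs: (1,4), (2,5), (3,6)

α = atan 0.25 = 14.04°;  2α = 28.07°
n_0 = (-0.3515, +0.9362)
n_1 = (-0.9707, +0.2402)
n_2 = (-0.9782, -0.2079)
n_3 = (-0.3270, -0.9450)
n_4 = (+0.9187, -0.3949)
n_5 = (+0.9373, +0.3486)
n_6 = (+0.6421, +0.7666)
  (0,1): δ = 124.48°  ·
  (0,2): δ = 98.58°  ·
  (0,3): δ = 39.67°  ·
  (0,4): δ = 46.16°  ·
  (0,5): δ = 89.82°  ·
  (0,6): δ = 119.47°  ·
  (1,2): δ = 154.11°  ·
  (1,3): δ = 95.19°  ·
  (1,4): δ = 9.36°  ✓
  (1,5): δ = 34.30°  ·
  (1,6): δ = 63.95°  ·
  (2,3): δ = 121.08°  ·
  (2,4): δ = 35.26°  ·
  (2,5): δ = 8.41°  ✓
  (2,6): δ = 38.06°  ·
  (3,4): δ = 94.17°  ·
  (3,5): δ = 50.51°  ·
  (3,6): δ = 20.86°  ✓
  (4,5): δ = 136.34°  ·
  (4,6): δ = 106.69°  ·
  (5,6): δ = 150.35°  ·
antipodal pairs: 3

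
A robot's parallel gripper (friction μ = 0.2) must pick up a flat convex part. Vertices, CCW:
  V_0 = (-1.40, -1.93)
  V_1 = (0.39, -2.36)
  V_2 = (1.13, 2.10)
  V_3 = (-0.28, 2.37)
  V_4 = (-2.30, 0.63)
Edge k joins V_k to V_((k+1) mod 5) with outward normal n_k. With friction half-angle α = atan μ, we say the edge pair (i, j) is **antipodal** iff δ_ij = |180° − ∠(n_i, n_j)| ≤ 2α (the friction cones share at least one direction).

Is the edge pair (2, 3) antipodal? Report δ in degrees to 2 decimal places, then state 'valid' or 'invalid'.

α = atan 0.2 = 11.31°;  2α = 22.62°
edge 2: e_2 = (-1.41, +0.27);  n_2 = (+0.1881, +0.9822)
edge 3: e_3 = (-2.02, -1.74);  n_3 = (-0.6526, +0.7577)
∠(n_2, n_3) = 51.58°
δ = |180° − 51.58°| = 128.42°
128.42° > 2α = 22.62°  →  invalid

δ = 128.42°, invalid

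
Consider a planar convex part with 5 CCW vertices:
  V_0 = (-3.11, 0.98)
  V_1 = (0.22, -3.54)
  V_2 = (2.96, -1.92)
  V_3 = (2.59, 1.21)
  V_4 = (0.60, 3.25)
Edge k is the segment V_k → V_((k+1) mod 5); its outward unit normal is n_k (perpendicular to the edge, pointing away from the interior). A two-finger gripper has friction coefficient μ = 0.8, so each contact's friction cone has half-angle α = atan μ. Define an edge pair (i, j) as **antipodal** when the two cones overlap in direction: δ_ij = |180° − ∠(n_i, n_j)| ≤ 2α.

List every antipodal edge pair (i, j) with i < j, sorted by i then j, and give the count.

α = atan 0.8 = 38.66°;  2α = 77.32°
n_0 = (-0.8051, -0.5931)
n_1 = (+0.5089, -0.8608)
n_2 = (+0.9931, +0.1174)
n_3 = (+0.7158, +0.6983)
n_4 = (-0.5219, +0.8530)
  (0,1): δ = 95.79°  ·
  (0,2): δ = 29.64°  ✓
  (0,3): δ = 7.91°  ✓
  (0,4): δ = 85.08°  ·
  (1,2): δ = 113.85°  ·
  (1,3): δ = 76.30°  ✓
  (1,4): δ = 0.87°  ✓
  (2,3): δ = 142.45°  ·
  (2,4): δ = 65.28°  ✓
  (3,4): δ = 102.83°  ·
antipodal pairs: 5

count = 5; pairs: (0,2), (0,3), (1,3), (1,4), (2,4)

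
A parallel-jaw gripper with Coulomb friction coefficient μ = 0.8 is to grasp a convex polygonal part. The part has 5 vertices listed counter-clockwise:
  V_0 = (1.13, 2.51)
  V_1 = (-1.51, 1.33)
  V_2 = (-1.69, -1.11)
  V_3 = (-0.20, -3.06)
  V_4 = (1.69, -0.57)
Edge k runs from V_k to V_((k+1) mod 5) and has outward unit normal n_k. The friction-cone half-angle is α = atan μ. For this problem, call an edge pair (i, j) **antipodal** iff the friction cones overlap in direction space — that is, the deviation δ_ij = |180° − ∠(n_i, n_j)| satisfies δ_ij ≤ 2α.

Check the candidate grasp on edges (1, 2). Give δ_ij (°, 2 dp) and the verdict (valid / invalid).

α = atan 0.8 = 38.66°;  2α = 77.32°
edge 1: e_1 = (-0.18, -2.44);  n_1 = (-0.9973, +0.0736)
edge 2: e_2 = (+1.49, -1.95);  n_2 = (-0.7946, -0.6071)
∠(n_1, n_2) = 41.60°
δ = |180° − 41.60°| = 138.40°
138.40° > 2α = 77.32°  →  invalid

δ = 138.40°, invalid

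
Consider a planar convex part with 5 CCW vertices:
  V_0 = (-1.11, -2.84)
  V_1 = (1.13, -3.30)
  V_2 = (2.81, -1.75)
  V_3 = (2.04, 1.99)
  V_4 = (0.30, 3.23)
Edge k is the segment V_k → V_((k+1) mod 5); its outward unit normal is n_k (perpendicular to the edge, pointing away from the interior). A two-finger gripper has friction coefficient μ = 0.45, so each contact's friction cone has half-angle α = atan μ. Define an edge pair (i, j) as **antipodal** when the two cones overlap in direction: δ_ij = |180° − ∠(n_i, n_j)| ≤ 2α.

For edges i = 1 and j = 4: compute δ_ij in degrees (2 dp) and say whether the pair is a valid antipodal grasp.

δ = 34.23°, valid

α = atan 0.45 = 24.23°;  2α = 48.46°
edge 1: e_1 = (+1.68, +1.55);  n_1 = (+0.6781, -0.7350)
edge 4: e_4 = (-1.41, -6.07);  n_4 = (-0.9741, +0.2263)
∠(n_1, n_4) = 145.77°
δ = |180° − 145.77°| = 34.23°
34.23° ≤ 2α = 48.46°  →  valid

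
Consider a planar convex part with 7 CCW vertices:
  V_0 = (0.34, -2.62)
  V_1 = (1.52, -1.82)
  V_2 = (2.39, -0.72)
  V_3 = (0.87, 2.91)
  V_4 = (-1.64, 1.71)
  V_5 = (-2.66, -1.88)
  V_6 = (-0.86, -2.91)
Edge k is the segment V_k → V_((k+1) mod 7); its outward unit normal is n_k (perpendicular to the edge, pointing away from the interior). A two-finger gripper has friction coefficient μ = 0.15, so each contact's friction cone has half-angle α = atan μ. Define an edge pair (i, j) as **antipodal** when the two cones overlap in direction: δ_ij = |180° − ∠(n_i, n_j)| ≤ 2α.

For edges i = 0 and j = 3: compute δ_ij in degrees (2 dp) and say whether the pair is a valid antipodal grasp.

δ = 8.58°, valid

α = atan 0.15 = 8.53°;  2α = 17.06°
edge 0: e_0 = (+1.18, +0.80);  n_0 = (+0.5612, -0.8277)
edge 3: e_3 = (-2.51, -1.20);  n_3 = (-0.4313, +0.9022)
∠(n_0, n_3) = 171.42°
δ = |180° − 171.42°| = 8.58°
8.58° ≤ 2α = 17.06°  →  valid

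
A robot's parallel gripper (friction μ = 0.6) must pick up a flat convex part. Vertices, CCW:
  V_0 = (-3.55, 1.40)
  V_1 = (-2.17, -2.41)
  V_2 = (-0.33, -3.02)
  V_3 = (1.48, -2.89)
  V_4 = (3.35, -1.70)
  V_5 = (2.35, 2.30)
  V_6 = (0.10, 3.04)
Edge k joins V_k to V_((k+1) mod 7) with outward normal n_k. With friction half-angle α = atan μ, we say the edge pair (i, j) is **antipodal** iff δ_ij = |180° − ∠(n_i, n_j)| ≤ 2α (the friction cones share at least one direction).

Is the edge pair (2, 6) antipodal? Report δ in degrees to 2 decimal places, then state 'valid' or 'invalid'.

δ = 20.09°, valid

α = atan 0.6 = 30.96°;  2α = 61.93°
edge 2: e_2 = (+1.81, +0.13);  n_2 = (+0.0716, -0.9974)
edge 6: e_6 = (-3.65, -1.64);  n_6 = (-0.4098, +0.9122)
∠(n_2, n_6) = 159.91°
δ = |180° − 159.91°| = 20.09°
20.09° ≤ 2α = 61.93°  →  valid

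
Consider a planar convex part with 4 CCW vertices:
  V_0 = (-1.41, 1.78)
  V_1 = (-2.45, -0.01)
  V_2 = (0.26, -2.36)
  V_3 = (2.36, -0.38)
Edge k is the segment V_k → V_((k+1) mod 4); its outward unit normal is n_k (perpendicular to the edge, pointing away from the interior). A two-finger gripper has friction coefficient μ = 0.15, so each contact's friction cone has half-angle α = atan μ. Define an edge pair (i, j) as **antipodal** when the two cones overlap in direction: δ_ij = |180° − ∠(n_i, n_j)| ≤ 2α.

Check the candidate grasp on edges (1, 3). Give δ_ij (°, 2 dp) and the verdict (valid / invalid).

α = atan 0.15 = 8.53°;  2α = 17.06°
edge 1: e_1 = (+2.71, -2.35);  n_1 = (-0.6551, -0.7555)
edge 3: e_3 = (-3.77, +2.16);  n_3 = (+0.4971, +0.8677)
∠(n_1, n_3) = 168.88°
δ = |180° − 168.88°| = 11.12°
11.12° ≤ 2α = 17.06°  →  valid

δ = 11.12°, valid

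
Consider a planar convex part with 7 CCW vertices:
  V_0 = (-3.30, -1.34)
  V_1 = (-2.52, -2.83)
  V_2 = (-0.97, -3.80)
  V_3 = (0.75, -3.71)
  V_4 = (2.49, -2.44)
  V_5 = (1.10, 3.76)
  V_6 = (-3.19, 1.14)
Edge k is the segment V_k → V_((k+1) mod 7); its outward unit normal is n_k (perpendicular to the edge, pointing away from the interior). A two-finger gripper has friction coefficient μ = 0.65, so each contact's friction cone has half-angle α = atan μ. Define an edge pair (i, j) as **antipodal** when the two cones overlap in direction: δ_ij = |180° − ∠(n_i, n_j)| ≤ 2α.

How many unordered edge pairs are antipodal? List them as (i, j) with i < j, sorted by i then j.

α = atan 0.65 = 33.02°;  2α = 66.05°
n_0 = (-0.8859, -0.4638)
n_1 = (-0.5305, -0.8477)
n_2 = (+0.0523, -0.9986)
n_3 = (+0.5896, -0.8077)
n_4 = (+0.9758, +0.2188)
n_5 = (-0.5212, +0.8534)
n_6 = (-0.9990, +0.0443)
  (0,1): δ = 149.67°  ·
  (0,2): δ = 114.64°  ·
  (0,3): δ = 81.51°  ·
  (0,4): δ = 15.00°  ✓
  (0,5): δ = 93.78°  ·
  (0,6): δ = 149.83°  ·
  (1,2): δ = 144.97°  ·
  (1,3): δ = 111.84°  ·
  (1,4): δ = 45.33°  ✓
  (1,5): δ = 63.45°  ✓
  (1,6): δ = 119.50°  ·
  (2,3): δ = 146.87°  ·
  (2,4): δ = 80.36°  ·
  (2,5): δ = 28.42°  ✓
  (2,6): δ = 84.47°  ·
  (3,4): δ = 113.49°  ·
  (3,5): δ = 4.71°  ✓
  (3,6): δ = 51.34°  ✓
  (4,5): δ = 71.22°  ·
  (4,6): δ = 15.18°  ✓
  (5,6): δ = 123.95°  ·
antipodal pairs: 7

count = 7; pairs: (0,4), (1,4), (1,5), (2,5), (3,5), (3,6), (4,6)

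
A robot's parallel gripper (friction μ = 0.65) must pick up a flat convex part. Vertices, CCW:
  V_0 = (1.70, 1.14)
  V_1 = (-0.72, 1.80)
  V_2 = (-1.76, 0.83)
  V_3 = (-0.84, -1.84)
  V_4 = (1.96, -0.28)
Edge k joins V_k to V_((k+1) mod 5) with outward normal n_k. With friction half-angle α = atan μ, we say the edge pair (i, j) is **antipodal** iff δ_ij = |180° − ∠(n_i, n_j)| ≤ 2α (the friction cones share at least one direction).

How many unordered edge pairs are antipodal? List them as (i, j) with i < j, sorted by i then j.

α = atan 0.65 = 33.02°;  2α = 66.05°
n_0 = (+0.2631, +0.9648)
n_1 = (-0.6821, +0.7313)
n_2 = (-0.9454, -0.3258)
n_3 = (+0.4867, -0.8736)
n_4 = (+0.9836, +0.1801)
  (0,1): δ = 121.74°  ·
  (0,2): δ = 55.73°  ✓
  (0,3): δ = 44.38°  ✓
  (0,4): δ = 115.63°  ·
  (1,2): δ = 113.99°  ·
  (1,3): δ = 13.88°  ✓
  (1,4): δ = 57.37°  ✓
  (2,3): δ = 79.89°  ·
  (2,4): δ = 8.64°  ✓
  (3,4): δ = 108.75°  ·
antipodal pairs: 5

count = 5; pairs: (0,2), (0,3), (1,3), (1,4), (2,4)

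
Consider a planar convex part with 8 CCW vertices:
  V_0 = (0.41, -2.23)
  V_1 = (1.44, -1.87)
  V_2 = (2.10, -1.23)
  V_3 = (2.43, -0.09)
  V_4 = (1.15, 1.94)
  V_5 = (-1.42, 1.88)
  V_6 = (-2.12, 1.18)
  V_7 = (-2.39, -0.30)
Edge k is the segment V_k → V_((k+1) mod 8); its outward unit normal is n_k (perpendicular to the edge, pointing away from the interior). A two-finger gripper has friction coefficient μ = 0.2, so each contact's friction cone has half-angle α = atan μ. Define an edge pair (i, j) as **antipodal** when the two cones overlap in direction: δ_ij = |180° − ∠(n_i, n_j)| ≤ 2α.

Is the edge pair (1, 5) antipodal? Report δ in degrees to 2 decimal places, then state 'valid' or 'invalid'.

α = atan 0.2 = 11.31°;  2α = 22.62°
edge 1: e_1 = (+0.66, +0.64);  n_1 = (+0.6961, -0.7179)
edge 5: e_5 = (-0.70, -0.70);  n_5 = (-0.7071, +0.7071)
∠(n_1, n_5) = 179.12°
δ = |180° − 179.12°| = 0.88°
0.88° ≤ 2α = 22.62°  →  valid

δ = 0.88°, valid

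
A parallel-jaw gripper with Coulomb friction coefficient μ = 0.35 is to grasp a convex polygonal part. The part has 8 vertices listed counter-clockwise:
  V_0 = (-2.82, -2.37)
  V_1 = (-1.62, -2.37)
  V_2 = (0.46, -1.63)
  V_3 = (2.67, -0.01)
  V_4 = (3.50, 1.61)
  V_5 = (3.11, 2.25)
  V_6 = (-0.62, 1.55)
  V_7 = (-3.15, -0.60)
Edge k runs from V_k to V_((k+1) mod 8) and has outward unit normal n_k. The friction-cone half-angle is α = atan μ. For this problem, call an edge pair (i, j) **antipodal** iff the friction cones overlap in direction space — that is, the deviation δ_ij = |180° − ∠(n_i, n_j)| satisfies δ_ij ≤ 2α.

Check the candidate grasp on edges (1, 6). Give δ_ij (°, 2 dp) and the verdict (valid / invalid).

α = atan 0.35 = 19.29°;  2α = 38.58°
edge 1: e_1 = (+2.08, +0.74);  n_1 = (+0.3352, -0.9422)
edge 6: e_6 = (-2.53, -2.15);  n_6 = (-0.6476, +0.7620)
∠(n_1, n_6) = 159.23°
δ = |180° − 159.23°| = 20.77°
20.77° ≤ 2α = 38.58°  →  valid

δ = 20.77°, valid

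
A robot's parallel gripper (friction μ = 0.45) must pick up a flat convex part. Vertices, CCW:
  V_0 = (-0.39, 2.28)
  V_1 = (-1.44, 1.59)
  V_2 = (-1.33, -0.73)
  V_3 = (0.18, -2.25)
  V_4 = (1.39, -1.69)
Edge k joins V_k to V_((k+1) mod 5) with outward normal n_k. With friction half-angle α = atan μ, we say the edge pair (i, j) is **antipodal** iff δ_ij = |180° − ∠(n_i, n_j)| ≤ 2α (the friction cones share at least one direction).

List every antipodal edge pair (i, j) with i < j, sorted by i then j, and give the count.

α = atan 0.45 = 24.23°;  2α = 48.46°
n_0 = (-0.5492, +0.8357)
n_1 = (-0.9989, -0.0474)
n_2 = (-0.7094, -0.7048)
n_3 = (+0.4200, -0.9075)
n_4 = (+0.9125, +0.4091)
  (0,1): δ = 120.60°  ·
  (0,2): δ = 78.50°  ·
  (0,3): δ = 8.48°  ✓
  (0,4): δ = 80.84°  ·
  (1,2): δ = 137.90°  ·
  (1,3): δ = 67.88°  ·
  (1,4): δ = 21.44°  ✓
  (2,3): δ = 109.98°  ·
  (2,4): δ = 20.66°  ✓
  (3,4): δ = 90.69°  ·
antipodal pairs: 3

count = 3; pairs: (0,3), (1,4), (2,4)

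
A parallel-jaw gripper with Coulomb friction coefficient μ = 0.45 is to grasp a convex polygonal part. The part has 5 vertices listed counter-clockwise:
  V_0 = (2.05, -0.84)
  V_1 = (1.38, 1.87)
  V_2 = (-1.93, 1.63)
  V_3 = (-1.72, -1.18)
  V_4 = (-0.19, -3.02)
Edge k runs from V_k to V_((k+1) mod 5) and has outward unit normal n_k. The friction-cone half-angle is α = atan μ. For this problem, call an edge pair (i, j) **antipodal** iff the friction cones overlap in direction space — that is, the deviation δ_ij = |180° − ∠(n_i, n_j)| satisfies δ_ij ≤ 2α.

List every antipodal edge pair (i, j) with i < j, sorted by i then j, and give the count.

α = atan 0.45 = 24.23°;  2α = 48.46°
n_0 = (+0.9708, +0.2400)
n_1 = (-0.0723, +0.9974)
n_2 = (-0.9972, -0.0745)
n_3 = (-0.7689, -0.6394)
n_4 = (+0.6974, -0.7166)
  (0,1): δ = 99.74°  ·
  (0,2): δ = 9.61°  ✓
  (0,3): δ = 25.86°  ✓
  (0,4): δ = 120.34°  ·
  (1,2): δ = 89.87°  ·
  (1,3): δ = 54.40°  ·
  (1,4): δ = 40.08°  ✓
  (2,3): δ = 144.53°  ·
  (2,4): δ = 50.05°  ·
  (3,4): δ = 85.52°  ·
antipodal pairs: 3

count = 3; pairs: (0,2), (0,3), (1,4)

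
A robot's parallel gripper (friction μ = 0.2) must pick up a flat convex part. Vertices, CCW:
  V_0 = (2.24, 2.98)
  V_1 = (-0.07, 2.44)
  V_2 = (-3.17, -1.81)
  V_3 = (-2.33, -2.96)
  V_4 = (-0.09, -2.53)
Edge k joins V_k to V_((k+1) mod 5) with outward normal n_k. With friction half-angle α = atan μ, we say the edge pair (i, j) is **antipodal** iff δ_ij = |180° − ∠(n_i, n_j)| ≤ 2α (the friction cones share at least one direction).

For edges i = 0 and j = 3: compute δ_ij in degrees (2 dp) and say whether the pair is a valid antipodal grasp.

δ = 2.29°, valid

α = atan 0.2 = 11.31°;  2α = 22.62°
edge 0: e_0 = (-2.31, -0.54);  n_0 = (-0.2276, +0.9737)
edge 3: e_3 = (+2.24, +0.43);  n_3 = (+0.1885, -0.9821)
∠(n_0, n_3) = 177.71°
δ = |180° − 177.71°| = 2.29°
2.29° ≤ 2α = 22.62°  →  valid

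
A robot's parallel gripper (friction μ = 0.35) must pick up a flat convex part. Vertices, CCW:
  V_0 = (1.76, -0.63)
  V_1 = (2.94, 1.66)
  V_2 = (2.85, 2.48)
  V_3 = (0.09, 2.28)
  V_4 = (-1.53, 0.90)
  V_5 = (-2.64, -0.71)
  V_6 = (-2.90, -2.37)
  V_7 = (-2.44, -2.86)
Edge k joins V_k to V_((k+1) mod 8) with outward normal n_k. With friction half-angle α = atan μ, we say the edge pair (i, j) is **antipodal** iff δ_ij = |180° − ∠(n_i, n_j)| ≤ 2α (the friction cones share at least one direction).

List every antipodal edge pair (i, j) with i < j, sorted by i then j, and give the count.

count = 8; pairs: (0,3), (0,4), (0,5), (1,5), (1,6), (2,7), (3,7), (4,7)

α = atan 0.35 = 19.29°;  2α = 38.58°
n_0 = (+0.8889, -0.4580)
n_1 = (+0.9940, +0.1091)
n_2 = (-0.0723, +0.9974)
n_3 = (-0.6485, +0.7612)
n_4 = (-0.8233, +0.5676)
n_5 = (-0.9880, +0.1547)
n_6 = (-0.7291, -0.6844)
n_7 = (+0.4690, -0.8832)
  (0,1): δ = 146.48°  ·
  (0,2): δ = 58.59°  ·
  (0,3): δ = 22.31°  ✓
  (0,4): δ = 7.32°  ✓
  (0,5): δ = 18.36°  ✓
  (0,6): δ = 70.45°  ·
  (0,7): δ = 145.23°  ·
  (1,2): δ = 92.12°  ·
  (1,3): δ = 55.84°  ·
  (1,4): δ = 40.85°  ·
  (1,5): δ = 15.17°  ✓
  (1,6): δ = 36.93°  ✓
  (1,7): δ = 111.70°  ·
  (2,3): δ = 143.72°  ·
  (2,4): δ = 128.73°  ·
  (2,5): δ = 103.05°  ·
  (2,6): δ = 50.95°  ·
  (2,7): δ = 23.82°  ✓
  (3,4): δ = 165.01°  ·
  (3,5): δ = 139.33°  ·
  (3,6): δ = 87.23°  ·
  (3,7): δ = 12.46°  ✓
  (4,5): δ = 154.32°  ·
  (4,6): δ = 102.22°  ·
  (4,7): δ = 27.45°  ✓
  (5,6): δ = 127.91°  ·
  (5,7): δ = 53.13°  ·
  (6,7): δ = 105.23°  ·
antipodal pairs: 8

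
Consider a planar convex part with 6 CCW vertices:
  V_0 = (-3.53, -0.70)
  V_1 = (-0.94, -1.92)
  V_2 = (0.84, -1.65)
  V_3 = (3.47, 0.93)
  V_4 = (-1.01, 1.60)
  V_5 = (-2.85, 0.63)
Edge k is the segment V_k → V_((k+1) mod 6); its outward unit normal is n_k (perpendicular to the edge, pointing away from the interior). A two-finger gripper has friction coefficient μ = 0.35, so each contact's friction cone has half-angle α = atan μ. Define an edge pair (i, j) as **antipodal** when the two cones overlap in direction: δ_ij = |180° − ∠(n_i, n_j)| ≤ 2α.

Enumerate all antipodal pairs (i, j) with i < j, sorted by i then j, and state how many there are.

count = 5; pairs: (0,3), (1,3), (1,4), (2,4), (2,5)

α = atan 0.35 = 19.29°;  2α = 38.58°
n_0 = (-0.4261, -0.9047)
n_1 = (+0.1500, -0.9887)
n_2 = (+0.7003, -0.7139)
n_3 = (+0.1479, +0.9890)
n_4 = (-0.4663, +0.8846)
n_5 = (-0.8904, +0.4552)
  (0,1): δ = 146.15°  ·
  (0,2): δ = 110.33°  ·
  (0,3): δ = 16.72°  ✓
  (0,4): δ = 53.02°  ·
  (0,5): δ = 88.14°  ·
  (1,2): δ = 144.18°  ·
  (1,3): δ = 17.13°  ✓
  (1,4): δ = 19.17°  ✓
  (1,5): δ = 54.30°  ·
  (2,3): δ = 52.96°  ·
  (2,4): δ = 16.65°  ✓
  (2,5): δ = 18.47°  ✓
  (3,4): δ = 143.70°  ·
  (3,5): δ = 108.57°  ·
  (4,5): δ = 144.88°  ·
antipodal pairs: 5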